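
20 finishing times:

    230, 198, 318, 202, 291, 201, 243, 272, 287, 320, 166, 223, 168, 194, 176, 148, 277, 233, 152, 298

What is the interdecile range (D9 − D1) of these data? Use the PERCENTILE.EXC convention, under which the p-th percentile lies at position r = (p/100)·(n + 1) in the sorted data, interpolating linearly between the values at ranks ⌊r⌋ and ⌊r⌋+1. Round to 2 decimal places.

162.60

Sorted: 148, 152, 166, 168, 176, 194, 198, 201, 202, 223, 230, 233, 243, 272, 277, 287, 291, 298, 318, 320.
n = 20.
P10: r = 2.1; ranks 2–3 are 152, 166; interpolating gives 153.4.
P90: r = 18.9; ranks 18–19 are 298, 318; interpolating gives 316.
Difference: 316 − 153.4 = 162.6.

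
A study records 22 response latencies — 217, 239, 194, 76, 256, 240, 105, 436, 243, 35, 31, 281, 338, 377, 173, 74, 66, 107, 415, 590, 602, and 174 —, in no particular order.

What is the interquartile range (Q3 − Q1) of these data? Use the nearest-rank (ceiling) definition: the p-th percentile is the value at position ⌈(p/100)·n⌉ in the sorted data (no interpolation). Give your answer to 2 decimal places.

Sorted: 31, 35, 66, 74, 76, 105, 107, 173, 174, 194, 217, 239, 240, 243, 256, 281, 338, 377, 415, 436, 590, 602.
n = 22.
P25: rank ⌈25/100·22⌉ = 6 → 105.
P75: rank ⌈75/100·22⌉ = 17 → 338.
Difference: 338 − 105 = 233.

233.00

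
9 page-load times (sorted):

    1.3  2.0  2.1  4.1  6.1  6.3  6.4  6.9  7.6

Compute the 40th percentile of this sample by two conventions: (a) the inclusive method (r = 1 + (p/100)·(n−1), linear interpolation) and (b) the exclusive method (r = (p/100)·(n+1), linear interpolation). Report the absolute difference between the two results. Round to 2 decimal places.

0.40

n = 9.
(a) r = 4.2; between ranks 4 (4.1) and 5 (6.1): 4.5.
(b) r = 4 → value at rank 4 = 4.1.
|4.5 − 4.1| = 0.4.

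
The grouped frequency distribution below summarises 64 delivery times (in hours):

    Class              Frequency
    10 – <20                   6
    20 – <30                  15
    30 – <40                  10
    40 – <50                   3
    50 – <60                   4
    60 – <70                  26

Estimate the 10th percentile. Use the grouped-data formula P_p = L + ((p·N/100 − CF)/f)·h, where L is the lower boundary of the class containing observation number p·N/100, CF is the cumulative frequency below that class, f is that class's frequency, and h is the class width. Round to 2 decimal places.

20.27

N = 64; target position k = 10/100 · 64 = 6.4.
Cumulative frequencies: 6, 21, 31, 34, 38, 64.
Observation 6.4 falls in the class 20 – <30.
L = 20, CF = 6, f = 15, h = 10.
P10 = 20 + ((6.4 − 6)/15)·10 = 20 + 0.266667 = 20.2667.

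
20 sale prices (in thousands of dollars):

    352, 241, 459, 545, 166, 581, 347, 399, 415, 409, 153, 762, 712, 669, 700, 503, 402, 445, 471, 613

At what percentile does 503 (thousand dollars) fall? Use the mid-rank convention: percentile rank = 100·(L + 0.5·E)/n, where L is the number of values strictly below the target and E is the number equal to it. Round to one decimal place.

62.5

Sorted: 153, 166, 241, 347, 352, 399, 402, 409, 415, 445, 459, 471, 503, 545, 581, 613, 669, 700, 712, 762.
Count below 503: L = 12; count equal: E = 1; n = 20.
Percentile rank = 100·(12 + 0.5·1)/20 = 100·12.5/20 = 62.5.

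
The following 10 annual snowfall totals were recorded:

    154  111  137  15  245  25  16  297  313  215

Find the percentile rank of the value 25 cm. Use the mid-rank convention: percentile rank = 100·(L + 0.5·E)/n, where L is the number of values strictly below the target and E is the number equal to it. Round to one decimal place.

25.0

Sorted: 15, 16, 25, 111, 137, 154, 215, 245, 297, 313.
Count below 25: L = 2; count equal: E = 1; n = 10.
Percentile rank = 100·(2 + 0.5·1)/10 = 100·2.5/10 = 25.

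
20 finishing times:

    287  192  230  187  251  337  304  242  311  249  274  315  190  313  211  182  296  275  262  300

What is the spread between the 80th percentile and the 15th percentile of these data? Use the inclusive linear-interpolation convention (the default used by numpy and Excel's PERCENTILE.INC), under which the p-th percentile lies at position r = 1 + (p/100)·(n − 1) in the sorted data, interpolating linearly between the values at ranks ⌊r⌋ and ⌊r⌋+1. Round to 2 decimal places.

113.70

Sorted: 182, 187, 190, 192, 211, 230, 242, 249, 251, 262, 274, 275, 287, 296, 300, 304, 311, 313, 315, 337.
n = 20.
P15: r = 3.85; ranks 3–4 are 190, 192; interpolating gives 191.7.
P80: r = 16.2; ranks 16–17 are 304, 311; interpolating gives 305.4.
Difference: 305.4 − 191.7 = 113.7.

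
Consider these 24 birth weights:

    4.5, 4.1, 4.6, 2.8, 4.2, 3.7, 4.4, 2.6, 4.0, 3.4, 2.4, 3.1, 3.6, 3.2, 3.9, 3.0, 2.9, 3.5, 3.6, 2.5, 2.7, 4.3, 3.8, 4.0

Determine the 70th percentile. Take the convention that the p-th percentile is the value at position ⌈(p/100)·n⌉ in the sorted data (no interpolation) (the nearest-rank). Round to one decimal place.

Sorted: 2.4, 2.5, 2.6, 2.7, 2.8, 2.9, 3.0, 3.1, 3.2, 3.4, 3.5, 3.6, 3.6, 3.7, 3.8, 3.9, 4.0, 4.0, 4.1, 4.2, 4.3, 4.4, 4.5, 4.6.
n = 24.
Position = ⌈70/100 · 24⌉ = ⌈16.8⌉ = 17.
The value at rank 17 is 4.0.

4.0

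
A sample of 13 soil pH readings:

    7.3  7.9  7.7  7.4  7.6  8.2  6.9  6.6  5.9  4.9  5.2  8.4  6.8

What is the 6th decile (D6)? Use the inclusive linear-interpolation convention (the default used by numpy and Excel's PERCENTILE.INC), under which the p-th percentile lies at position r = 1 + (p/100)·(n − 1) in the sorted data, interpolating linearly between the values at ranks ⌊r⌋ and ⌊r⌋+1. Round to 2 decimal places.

7.44

Sorted: 4.9, 5.2, 5.9, 6.6, 6.8, 6.9, 7.3, 7.4, 7.6, 7.7, 7.9, 8.2, 8.4.
n = 13.
r = 1 + (60/100)·(13 − 1) = 1 + 7.2 = 8.2.
Rank 8 is 7.4 and rank 9 is 7.6.
Interpolate: 7.4 + 0.2·(7.6 − 7.4) = 7.4 + 0.2·0.2 = 7.44.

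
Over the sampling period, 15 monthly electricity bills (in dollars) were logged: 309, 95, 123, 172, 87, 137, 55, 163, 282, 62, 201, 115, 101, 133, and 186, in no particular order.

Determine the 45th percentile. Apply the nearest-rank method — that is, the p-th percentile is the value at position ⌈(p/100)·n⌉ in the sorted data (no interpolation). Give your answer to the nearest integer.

123

Sorted: 55, 62, 87, 95, 101, 115, 123, 133, 137, 163, 172, 186, 201, 282, 309.
n = 15.
Position = ⌈45/100 · 15⌉ = ⌈6.75⌉ = 7.
The value at rank 7 is 123.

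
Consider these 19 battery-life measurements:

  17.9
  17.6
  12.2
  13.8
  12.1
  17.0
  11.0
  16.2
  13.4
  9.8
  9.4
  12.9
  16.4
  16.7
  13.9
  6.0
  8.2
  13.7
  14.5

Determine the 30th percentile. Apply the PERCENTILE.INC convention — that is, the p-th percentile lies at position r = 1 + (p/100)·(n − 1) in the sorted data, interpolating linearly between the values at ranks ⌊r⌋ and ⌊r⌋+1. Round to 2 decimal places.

Sorted: 6.0, 8.2, 9.4, 9.8, 11.0, 12.1, 12.2, 12.9, 13.4, 13.7, 13.8, 13.9, 14.5, 16.2, 16.4, 16.7, 17.0, 17.6, 17.9.
n = 19.
r = 1 + (30/100)·(19 − 1) = 1 + 5.4 = 6.4.
Rank 6 is 12.1 and rank 7 is 12.2.
Interpolate: 12.1 + 0.4·(12.2 − 12.1) = 12.1 + 0.4·0.1 = 12.14.

12.14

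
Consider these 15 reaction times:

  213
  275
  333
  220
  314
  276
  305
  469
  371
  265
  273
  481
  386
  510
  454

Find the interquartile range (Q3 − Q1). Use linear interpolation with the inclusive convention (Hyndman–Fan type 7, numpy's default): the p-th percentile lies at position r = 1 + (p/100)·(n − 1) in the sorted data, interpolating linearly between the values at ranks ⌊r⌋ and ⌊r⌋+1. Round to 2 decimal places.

146.00

Sorted: 213, 220, 265, 273, 275, 276, 305, 314, 333, 371, 386, 454, 469, 481, 510.
n = 15.
P25: r = 4.5; ranks 4–5 are 273, 275; interpolating gives 274.
P75: r = 11.5; ranks 11–12 are 386, 454; interpolating gives 420.
Difference: 420 − 274 = 146.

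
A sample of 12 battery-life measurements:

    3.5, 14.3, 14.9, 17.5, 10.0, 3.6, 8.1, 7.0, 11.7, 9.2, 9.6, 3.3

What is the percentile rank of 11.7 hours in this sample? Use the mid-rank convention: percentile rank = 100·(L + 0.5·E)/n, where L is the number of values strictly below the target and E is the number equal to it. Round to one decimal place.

Sorted: 3.3, 3.5, 3.6, 7.0, 8.1, 9.2, 9.6, 10.0, 11.7, 14.3, 14.9, 17.5.
Count below 11.7: L = 8; count equal: E = 1; n = 12.
Percentile rank = 100·(8 + 0.5·1)/12 = 100·8.5/12 = 70.83.

70.8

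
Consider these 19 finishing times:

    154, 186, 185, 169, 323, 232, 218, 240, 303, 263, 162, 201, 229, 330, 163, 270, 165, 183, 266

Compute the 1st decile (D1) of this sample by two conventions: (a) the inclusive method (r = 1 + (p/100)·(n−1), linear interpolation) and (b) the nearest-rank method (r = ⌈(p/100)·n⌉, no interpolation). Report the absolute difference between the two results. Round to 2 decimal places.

0.80

Sorted: 154, 162, 163, 165, 169, 183, 185, 186, 201, 218, 229, 232, 240, 263, 266, 270, 303, 323, 330.
n = 19.
(a) r = 2.8; between ranks 2 (162) and 3 (163): 162.8.
(b) the nearest-rank method: rank 2 → 162.
|162.8 − 162| = 0.8.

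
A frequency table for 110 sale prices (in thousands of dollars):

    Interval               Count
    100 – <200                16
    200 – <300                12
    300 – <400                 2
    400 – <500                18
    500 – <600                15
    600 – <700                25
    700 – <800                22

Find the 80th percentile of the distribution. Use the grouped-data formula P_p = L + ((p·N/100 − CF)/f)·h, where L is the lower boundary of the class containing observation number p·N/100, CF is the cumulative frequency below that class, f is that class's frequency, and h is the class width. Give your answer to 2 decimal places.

N = 110; target position k = 80/100 · 110 = 88.
Cumulative frequencies: 16, 28, 30, 48, 63, 88, 110.
Observation 88 falls in the class 600 – <700.
L = 600, CF = 63, f = 25, h = 100.
P80 = 600 + ((88 − 63)/25)·100 = 600 + 100 = 700.

700.00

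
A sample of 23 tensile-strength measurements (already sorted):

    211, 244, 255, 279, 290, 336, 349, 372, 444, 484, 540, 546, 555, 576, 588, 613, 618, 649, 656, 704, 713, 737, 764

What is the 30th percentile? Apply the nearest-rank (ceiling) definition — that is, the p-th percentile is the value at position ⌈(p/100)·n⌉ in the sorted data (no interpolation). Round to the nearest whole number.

n = 23.
Position = ⌈30/100 · 23⌉ = ⌈6.9⌉ = 7.
The value at rank 7 is 349.

349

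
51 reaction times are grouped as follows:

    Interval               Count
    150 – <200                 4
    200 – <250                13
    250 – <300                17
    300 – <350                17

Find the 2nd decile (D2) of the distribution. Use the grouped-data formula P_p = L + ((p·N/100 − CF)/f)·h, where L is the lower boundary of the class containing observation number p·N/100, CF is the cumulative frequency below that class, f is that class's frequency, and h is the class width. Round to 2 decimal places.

N = 51; target position k = 20/100 · 51 = 10.2.
Cumulative frequencies: 4, 17, 34, 51.
Observation 10.2 falls in the class 200 – <250.
L = 200, CF = 4, f = 13, h = 50.
P20 = 200 + ((10.2 − 4)/13)·50 = 200 + 23.8462 = 223.846.

223.85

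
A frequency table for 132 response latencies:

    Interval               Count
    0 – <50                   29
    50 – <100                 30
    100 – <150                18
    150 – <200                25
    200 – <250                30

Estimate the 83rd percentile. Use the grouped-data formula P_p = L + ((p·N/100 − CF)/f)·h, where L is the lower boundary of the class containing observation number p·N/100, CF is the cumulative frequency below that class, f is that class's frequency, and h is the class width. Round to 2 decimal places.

N = 132; target position k = 83/100 · 132 = 109.56.
Cumulative frequencies: 29, 59, 77, 102, 132.
Observation 109.56 falls in the class 200 – <250.
L = 200, CF = 102, f = 30, h = 50.
P83 = 200 + ((109.56 − 102)/30)·50 = 200 + 12.6 = 212.6.

212.60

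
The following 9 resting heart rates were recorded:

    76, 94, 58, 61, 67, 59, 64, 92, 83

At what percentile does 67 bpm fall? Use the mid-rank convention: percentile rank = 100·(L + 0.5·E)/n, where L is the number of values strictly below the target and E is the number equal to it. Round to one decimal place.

Sorted: 58, 59, 61, 64, 67, 76, 83, 92, 94.
Count below 67: L = 4; count equal: E = 1; n = 9.
Percentile rank = 100·(4 + 0.5·1)/9 = 100·4.5/9 = 50.

50.0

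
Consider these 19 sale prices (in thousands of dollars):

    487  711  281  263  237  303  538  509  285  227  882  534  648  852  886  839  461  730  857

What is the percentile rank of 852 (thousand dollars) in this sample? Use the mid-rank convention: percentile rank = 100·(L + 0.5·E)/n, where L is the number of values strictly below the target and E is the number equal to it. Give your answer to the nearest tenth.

Sorted: 227, 237, 263, 281, 285, 303, 461, 487, 509, 534, 538, 648, 711, 730, 839, 852, 857, 882, 886.
Count below 852: L = 15; count equal: E = 1; n = 19.
Percentile rank = 100·(15 + 0.5·1)/19 = 100·15.5/19 = 81.58.

81.6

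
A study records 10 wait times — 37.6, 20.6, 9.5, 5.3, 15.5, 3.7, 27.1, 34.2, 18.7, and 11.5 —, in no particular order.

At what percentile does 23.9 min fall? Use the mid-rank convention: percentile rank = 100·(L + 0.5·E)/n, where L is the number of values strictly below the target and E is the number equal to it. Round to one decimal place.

70.0

Sorted: 3.7, 5.3, 9.5, 11.5, 15.5, 18.7, 20.6, 27.1, 34.2, 37.6.
Count below 23.9: L = 7; count equal: E = 0; n = 10.
Percentile rank = 100·(7 + 0.5·0)/10 = 100·7/10 = 70.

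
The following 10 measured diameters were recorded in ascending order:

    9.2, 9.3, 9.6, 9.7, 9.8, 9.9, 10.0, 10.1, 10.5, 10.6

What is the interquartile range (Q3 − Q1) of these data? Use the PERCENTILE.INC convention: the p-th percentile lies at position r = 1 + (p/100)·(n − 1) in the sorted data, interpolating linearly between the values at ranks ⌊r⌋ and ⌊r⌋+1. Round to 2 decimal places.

0.45

n = 10.
P25: r = 3.25; ranks 3–4 are 9.6, 9.7; interpolating gives 9.625.
P75: r = 7.75; ranks 7–8 are 10.0, 10.1; interpolating gives 10.075.
Difference: 10.075 − 9.625 = 0.45.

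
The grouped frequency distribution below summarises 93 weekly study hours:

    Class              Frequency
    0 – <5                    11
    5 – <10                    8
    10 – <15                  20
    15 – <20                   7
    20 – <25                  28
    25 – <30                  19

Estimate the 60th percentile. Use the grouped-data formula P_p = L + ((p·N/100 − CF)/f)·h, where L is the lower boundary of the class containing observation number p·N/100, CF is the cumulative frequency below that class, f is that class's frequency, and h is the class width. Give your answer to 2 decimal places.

21.75

N = 93; target position k = 60/100 · 93 = 55.8.
Cumulative frequencies: 11, 19, 39, 46, 74, 93.
Observation 55.8 falls in the class 20 – <25.
L = 20, CF = 46, f = 28, h = 5.
P60 = 20 + ((55.8 − 46)/28)·5 = 20 + 1.75 = 21.75.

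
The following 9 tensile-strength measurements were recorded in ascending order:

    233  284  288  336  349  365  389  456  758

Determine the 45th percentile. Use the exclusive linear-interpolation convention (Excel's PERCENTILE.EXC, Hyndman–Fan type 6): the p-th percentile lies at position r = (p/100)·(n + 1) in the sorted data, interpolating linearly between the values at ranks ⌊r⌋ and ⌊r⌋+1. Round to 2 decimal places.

342.50

n = 9.
r = (45/100)·(9 + 1) = 4.5.
Rank 4 is 336 and rank 5 is 349.
Interpolate: 336 + 0.5·(349 − 336) = 336 + 0.5·13 = 342.5.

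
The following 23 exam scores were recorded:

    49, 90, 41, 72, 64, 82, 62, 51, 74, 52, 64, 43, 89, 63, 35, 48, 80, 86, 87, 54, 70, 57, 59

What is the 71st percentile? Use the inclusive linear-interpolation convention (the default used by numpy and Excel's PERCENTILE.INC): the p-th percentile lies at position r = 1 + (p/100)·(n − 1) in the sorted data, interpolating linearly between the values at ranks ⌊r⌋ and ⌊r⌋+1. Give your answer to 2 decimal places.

Sorted: 35, 41, 43, 48, 49, 51, 52, 54, 57, 59, 62, 63, 64, 64, 70, 72, 74, 80, 82, 86, 87, 89, 90.
n = 23.
r = 1 + (71/100)·(23 − 1) = 1 + 15.62 = 16.62.
Rank 16 is 72 and rank 17 is 74.
Interpolate: 72 + 0.62·(74 − 72) = 72 + 0.62·2 = 73.24.

73.24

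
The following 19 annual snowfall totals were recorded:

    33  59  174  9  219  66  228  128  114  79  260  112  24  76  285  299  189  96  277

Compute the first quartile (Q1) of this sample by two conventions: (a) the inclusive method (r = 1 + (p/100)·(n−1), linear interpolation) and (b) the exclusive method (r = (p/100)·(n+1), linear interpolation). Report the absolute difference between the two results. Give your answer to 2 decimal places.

Sorted: 9, 24, 33, 59, 66, 76, 79, 96, 112, 114, 128, 174, 189, 219, 228, 260, 277, 285, 299.
n = 19.
(a) r = 5.5; between ranks 5 (66) and 6 (76): 71.
(b) r = 5 → value at rank 5 = 66.
|71 − 66| = 5.

5.00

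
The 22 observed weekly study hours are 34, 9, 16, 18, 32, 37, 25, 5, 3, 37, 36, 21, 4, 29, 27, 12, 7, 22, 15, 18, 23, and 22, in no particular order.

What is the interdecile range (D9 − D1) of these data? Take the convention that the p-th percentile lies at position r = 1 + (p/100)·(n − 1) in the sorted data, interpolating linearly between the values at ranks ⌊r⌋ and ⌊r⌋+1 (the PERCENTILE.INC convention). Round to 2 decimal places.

Sorted: 3, 4, 5, 7, 9, 12, 15, 16, 18, 18, 21, 22, 22, 23, 25, 27, 29, 32, 34, 36, 37, 37.
n = 22.
P10: r = 3.1; ranks 3–4 are 5, 7; interpolating gives 5.2.
P90: r = 19.9; ranks 19–20 are 34, 36; interpolating gives 35.8.
Difference: 35.8 − 5.2 = 30.6.

30.60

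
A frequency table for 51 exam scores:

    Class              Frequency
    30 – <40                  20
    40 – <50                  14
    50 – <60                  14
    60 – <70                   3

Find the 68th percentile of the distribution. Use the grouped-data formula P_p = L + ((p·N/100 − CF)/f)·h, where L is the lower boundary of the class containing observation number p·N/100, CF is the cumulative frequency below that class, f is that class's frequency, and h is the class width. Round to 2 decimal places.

50.49

N = 51; target position k = 68/100 · 51 = 34.68.
Cumulative frequencies: 20, 34, 48, 51.
Observation 34.68 falls in the class 50 – <60.
L = 50, CF = 34, f = 14, h = 10.
P68 = 50 + ((34.68 − 34)/14)·10 = 50 + 0.485714 = 50.4857.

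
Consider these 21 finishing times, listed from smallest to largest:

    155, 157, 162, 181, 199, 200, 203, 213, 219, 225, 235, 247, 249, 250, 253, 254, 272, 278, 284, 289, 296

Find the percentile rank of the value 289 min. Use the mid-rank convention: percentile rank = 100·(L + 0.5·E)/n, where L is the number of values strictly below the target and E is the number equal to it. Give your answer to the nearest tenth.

Count below 289: L = 19; count equal: E = 1; n = 21.
Percentile rank = 100·(19 + 0.5·1)/21 = 100·19.5/21 = 92.86.

92.9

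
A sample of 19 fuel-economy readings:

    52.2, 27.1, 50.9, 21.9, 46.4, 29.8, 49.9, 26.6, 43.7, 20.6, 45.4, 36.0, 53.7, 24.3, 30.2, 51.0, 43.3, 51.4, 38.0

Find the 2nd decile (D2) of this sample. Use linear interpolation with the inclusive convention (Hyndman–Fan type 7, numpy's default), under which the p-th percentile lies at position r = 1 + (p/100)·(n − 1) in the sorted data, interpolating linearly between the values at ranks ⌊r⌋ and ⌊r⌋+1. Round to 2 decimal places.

Sorted: 20.6, 21.9, 24.3, 26.6, 27.1, 29.8, 30.2, 36.0, 38.0, 43.3, 43.7, 45.4, 46.4, 49.9, 50.9, 51.0, 51.4, 52.2, 53.7.
n = 19.
r = 1 + (20/100)·(19 − 1) = 1 + 3.6 = 4.6.
Rank 4 is 26.6 and rank 5 is 27.1.
Interpolate: 26.6 + 0.6·(27.1 − 26.6) = 26.6 + 0.6·0.5 = 26.9.

26.90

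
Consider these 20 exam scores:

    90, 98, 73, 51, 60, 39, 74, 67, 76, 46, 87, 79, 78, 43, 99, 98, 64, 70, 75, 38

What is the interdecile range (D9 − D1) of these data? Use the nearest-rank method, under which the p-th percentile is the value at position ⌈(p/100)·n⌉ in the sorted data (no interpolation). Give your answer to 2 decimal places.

Sorted: 38, 39, 43, 46, 51, 60, 64, 67, 70, 73, 74, 75, 76, 78, 79, 87, 90, 98, 98, 99.
n = 20.
P10: rank ⌈10/100·20⌉ = 2 → 39.
P90: rank ⌈90/100·20⌉ = 18 → 98.
Difference: 98 − 39 = 59.

59.00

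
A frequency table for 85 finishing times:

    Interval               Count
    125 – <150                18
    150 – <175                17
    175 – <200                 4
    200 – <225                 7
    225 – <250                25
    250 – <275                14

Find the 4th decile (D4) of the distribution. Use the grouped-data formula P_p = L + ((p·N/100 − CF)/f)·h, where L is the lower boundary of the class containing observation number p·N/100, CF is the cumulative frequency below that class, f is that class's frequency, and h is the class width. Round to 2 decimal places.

173.53

N = 85; target position k = 40/100 · 85 = 34.
Cumulative frequencies: 18, 35, 39, 46, 71, 85.
Observation 34 falls in the class 150 – <175.
L = 150, CF = 18, f = 17, h = 25.
P40 = 150 + ((34 − 18)/17)·25 = 150 + 23.5294 = 173.529.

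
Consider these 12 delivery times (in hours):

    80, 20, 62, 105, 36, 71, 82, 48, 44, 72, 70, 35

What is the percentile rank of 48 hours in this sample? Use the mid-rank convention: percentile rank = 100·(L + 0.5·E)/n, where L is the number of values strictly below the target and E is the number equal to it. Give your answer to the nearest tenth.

Sorted: 20, 35, 36, 44, 48, 62, 70, 71, 72, 80, 82, 105.
Count below 48: L = 4; count equal: E = 1; n = 12.
Percentile rank = 100·(4 + 0.5·1)/12 = 100·4.5/12 = 37.5.

37.5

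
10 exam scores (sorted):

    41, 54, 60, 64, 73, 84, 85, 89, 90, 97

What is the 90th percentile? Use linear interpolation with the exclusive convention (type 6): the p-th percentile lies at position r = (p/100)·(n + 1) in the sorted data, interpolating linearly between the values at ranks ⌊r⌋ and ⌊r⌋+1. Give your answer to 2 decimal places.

n = 10.
r = (90/100)·(10 + 1) = 9.9.
Rank 9 is 90 and rank 10 is 97.
Interpolate: 90 + 0.9·(97 − 90) = 90 + 0.9·7 = 96.3.

96.30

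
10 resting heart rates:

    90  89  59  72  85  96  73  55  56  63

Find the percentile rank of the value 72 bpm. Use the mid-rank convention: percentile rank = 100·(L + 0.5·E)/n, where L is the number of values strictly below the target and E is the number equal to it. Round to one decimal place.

Sorted: 55, 56, 59, 63, 72, 73, 85, 89, 90, 96.
Count below 72: L = 4; count equal: E = 1; n = 10.
Percentile rank = 100·(4 + 0.5·1)/10 = 100·4.5/10 = 45.

45.0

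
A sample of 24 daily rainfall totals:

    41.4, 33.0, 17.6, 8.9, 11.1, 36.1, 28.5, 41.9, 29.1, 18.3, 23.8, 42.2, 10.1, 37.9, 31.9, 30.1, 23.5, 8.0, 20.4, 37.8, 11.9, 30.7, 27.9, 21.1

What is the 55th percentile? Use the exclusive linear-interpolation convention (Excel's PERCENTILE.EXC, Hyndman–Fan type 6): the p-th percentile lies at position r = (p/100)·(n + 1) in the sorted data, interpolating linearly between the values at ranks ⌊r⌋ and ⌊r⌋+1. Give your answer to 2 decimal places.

Sorted: 8.0, 8.9, 10.1, 11.1, 11.9, 17.6, 18.3, 20.4, 21.1, 23.5, 23.8, 27.9, 28.5, 29.1, 30.1, 30.7, 31.9, 33.0, 36.1, 37.8, 37.9, 41.4, 41.9, 42.2.
n = 24.
r = (55/100)·(24 + 1) = 13.75.
Rank 13 is 28.5 and rank 14 is 29.1.
Interpolate: 28.5 + 0.75·(29.1 − 28.5) = 28.5 + 0.75·0.6 = 28.95.

28.95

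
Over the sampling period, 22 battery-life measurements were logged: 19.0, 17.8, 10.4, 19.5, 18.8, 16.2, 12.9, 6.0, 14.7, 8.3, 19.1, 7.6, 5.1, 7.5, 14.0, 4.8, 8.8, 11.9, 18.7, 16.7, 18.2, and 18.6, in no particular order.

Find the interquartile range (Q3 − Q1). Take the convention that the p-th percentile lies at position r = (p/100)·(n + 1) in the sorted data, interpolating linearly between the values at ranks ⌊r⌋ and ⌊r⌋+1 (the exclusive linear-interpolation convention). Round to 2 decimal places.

10.50

Sorted: 4.8, 5.1, 6.0, 7.5, 7.6, 8.3, 8.8, 10.4, 11.9, 12.9, 14.0, 14.7, 16.2, 16.7, 17.8, 18.2, 18.6, 18.7, 18.8, 19.0, 19.1, 19.5.
n = 22.
P25: r = 5.75; ranks 5–6 are 7.6, 8.3; interpolating gives 8.125.
P75: r = 17.25; ranks 17–18 are 18.6, 18.7; interpolating gives 18.625.
Difference: 18.625 − 8.125 = 10.5.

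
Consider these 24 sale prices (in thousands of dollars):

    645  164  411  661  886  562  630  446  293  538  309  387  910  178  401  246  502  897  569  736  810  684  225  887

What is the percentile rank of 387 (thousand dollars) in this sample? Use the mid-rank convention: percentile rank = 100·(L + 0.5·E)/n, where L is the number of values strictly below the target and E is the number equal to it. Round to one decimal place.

27.1

Sorted: 164, 178, 225, 246, 293, 309, 387, 401, 411, 446, 502, 538, 562, 569, 630, 645, 661, 684, 736, 810, 886, 887, 897, 910.
Count below 387: L = 6; count equal: E = 1; n = 24.
Percentile rank = 100·(6 + 0.5·1)/24 = 100·6.5/24 = 27.08.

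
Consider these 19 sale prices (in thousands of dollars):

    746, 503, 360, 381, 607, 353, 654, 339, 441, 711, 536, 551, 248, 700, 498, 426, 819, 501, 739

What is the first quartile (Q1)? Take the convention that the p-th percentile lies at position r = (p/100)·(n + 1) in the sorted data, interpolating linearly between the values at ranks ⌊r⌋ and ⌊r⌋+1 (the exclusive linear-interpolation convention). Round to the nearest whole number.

Sorted: 248, 339, 353, 360, 381, 426, 441, 498, 501, 503, 536, 551, 607, 654, 700, 711, 739, 746, 819.
n = 19.
r = (25/100)·(19 + 1) = 5.
r is an integer, so P25 is the value at rank 5: 381.

381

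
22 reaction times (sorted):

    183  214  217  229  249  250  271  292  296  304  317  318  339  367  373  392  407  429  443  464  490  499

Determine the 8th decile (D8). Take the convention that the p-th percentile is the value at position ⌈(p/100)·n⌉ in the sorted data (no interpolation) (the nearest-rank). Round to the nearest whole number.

429

n = 22.
Position = ⌈80/100 · 22⌉ = ⌈17.6⌉ = 18.
The value at rank 18 is 429.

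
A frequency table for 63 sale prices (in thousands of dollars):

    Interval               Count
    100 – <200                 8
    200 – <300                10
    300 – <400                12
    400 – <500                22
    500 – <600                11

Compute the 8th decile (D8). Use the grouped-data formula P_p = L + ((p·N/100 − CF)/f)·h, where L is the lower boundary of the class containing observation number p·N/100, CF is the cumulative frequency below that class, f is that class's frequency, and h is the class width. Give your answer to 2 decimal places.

N = 63; target position k = 80/100 · 63 = 50.4.
Cumulative frequencies: 8, 18, 30, 52, 63.
Observation 50.4 falls in the class 400 – <500.
L = 400, CF = 30, f = 22, h = 100.
P80 = 400 + ((50.4 − 30)/22)·100 = 400 + 92.7273 = 492.727.

492.73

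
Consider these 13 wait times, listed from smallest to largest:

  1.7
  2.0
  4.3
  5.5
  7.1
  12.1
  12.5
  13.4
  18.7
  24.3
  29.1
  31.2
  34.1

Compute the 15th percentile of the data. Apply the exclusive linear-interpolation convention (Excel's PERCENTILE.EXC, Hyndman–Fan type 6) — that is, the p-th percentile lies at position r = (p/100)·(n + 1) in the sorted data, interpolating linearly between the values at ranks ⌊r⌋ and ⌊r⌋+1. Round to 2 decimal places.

2.23

n = 13.
r = (15/100)·(13 + 1) = 2.1.
Rank 2 is 2.0 and rank 3 is 4.3.
Interpolate: 2.0 + 0.1·(4.3 − 2.0) = 2.0 + 0.1·2.3 = 2.23.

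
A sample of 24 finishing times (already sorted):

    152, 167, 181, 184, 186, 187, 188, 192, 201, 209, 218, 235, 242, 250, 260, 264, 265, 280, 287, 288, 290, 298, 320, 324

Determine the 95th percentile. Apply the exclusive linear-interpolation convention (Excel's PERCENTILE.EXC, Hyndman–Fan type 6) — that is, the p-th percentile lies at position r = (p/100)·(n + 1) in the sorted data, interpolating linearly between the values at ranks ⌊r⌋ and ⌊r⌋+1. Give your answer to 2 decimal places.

n = 24.
r = (95/100)·(24 + 1) = 23.75.
Rank 23 is 320 and rank 24 is 324.
Interpolate: 320 + 0.75·(324 − 320) = 320 + 0.75·4 = 323.

323.00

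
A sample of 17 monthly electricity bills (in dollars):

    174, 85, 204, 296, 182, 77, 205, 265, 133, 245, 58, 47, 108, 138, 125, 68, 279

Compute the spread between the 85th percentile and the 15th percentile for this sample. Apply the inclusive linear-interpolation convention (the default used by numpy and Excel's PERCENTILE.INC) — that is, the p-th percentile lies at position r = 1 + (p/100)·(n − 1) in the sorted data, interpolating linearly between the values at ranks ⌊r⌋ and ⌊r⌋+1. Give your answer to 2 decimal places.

Sorted: 47, 58, 68, 77, 85, 108, 125, 133, 138, 174, 182, 204, 205, 245, 265, 279, 296.
n = 17.
P15: r = 3.4; ranks 3–4 are 68, 77; interpolating gives 71.6.
P85: r = 14.6; ranks 14–15 are 245, 265; interpolating gives 257.
Difference: 257 − 71.6 = 185.4.

185.40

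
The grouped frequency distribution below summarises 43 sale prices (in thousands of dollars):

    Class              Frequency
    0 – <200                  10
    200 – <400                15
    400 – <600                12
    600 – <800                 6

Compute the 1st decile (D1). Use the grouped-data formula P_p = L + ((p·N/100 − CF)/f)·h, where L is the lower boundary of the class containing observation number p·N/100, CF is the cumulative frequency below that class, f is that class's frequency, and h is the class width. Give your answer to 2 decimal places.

N = 43; target position k = 10/100 · 43 = 4.3.
Cumulative frequencies: 10, 25, 37, 43.
Observation 4.3 falls in the class 0 – <200.
L = 0, CF = 0, f = 10, h = 200.
P10 = 0 + ((4.3 − 0)/10)·200 = 0 + 86 = 86.

86.00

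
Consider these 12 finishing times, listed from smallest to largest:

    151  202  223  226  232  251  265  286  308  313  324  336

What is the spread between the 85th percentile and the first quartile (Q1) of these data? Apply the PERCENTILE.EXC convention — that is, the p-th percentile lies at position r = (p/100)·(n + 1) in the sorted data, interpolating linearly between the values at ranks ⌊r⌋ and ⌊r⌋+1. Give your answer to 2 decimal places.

n = 12.
P25: r = 3.25; ranks 3–4 are 223, 226; interpolating gives 223.75.
P85: r = 11.05; ranks 11–12 are 324, 336; interpolating gives 324.6.
Difference: 324.6 − 223.75 = 100.85.

100.85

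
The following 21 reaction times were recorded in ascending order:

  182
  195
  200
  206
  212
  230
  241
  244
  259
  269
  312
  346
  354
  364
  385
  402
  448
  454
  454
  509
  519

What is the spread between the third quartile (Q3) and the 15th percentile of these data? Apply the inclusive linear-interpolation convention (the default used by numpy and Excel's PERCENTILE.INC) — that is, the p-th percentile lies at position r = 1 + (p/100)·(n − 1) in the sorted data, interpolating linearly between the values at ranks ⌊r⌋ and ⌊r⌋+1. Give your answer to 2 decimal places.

n = 21.
P15: r = 4 (integer) → 206.
P75: r = 16 (integer) → 402.
Difference: 402 − 206 = 196.

196.00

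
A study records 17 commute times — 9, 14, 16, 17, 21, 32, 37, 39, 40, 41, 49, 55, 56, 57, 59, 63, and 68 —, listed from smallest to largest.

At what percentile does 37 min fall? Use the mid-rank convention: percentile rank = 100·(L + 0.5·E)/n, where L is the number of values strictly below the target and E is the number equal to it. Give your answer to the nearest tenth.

Count below 37: L = 6; count equal: E = 1; n = 17.
Percentile rank = 100·(6 + 0.5·1)/17 = 100·6.5/17 = 38.24.

38.2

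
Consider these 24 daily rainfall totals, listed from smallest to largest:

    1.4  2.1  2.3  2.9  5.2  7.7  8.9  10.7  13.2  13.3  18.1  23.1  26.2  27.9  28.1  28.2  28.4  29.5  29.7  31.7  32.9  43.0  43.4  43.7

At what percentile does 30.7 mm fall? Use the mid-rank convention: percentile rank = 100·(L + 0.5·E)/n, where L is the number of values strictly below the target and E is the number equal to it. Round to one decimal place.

Count below 30.7: L = 19; count equal: E = 0; n = 24.
Percentile rank = 100·(19 + 0.5·0)/24 = 100·19/24 = 79.17.

79.2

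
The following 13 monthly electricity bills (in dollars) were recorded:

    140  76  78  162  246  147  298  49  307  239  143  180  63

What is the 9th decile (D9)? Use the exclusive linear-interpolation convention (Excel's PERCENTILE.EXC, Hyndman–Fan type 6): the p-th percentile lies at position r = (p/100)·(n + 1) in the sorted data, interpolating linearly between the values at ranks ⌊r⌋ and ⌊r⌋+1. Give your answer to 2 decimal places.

303.40

Sorted: 49, 63, 76, 78, 140, 143, 147, 162, 180, 239, 246, 298, 307.
n = 13.
r = (90/100)·(13 + 1) = 12.6.
Rank 12 is 298 and rank 13 is 307.
Interpolate: 298 + 0.6·(307 − 298) = 298 + 0.6·9 = 303.4.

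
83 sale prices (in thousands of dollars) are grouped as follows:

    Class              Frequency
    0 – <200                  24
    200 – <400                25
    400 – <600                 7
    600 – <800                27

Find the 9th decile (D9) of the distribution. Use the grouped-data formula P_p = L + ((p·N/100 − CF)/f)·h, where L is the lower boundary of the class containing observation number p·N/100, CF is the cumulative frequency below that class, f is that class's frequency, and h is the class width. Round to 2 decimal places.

738.52

N = 83; target position k = 90/100 · 83 = 74.7.
Cumulative frequencies: 24, 49, 56, 83.
Observation 74.7 falls in the class 600 – <800.
L = 600, CF = 56, f = 27, h = 200.
P90 = 600 + ((74.7 − 56)/27)·200 = 600 + 138.519 = 738.519.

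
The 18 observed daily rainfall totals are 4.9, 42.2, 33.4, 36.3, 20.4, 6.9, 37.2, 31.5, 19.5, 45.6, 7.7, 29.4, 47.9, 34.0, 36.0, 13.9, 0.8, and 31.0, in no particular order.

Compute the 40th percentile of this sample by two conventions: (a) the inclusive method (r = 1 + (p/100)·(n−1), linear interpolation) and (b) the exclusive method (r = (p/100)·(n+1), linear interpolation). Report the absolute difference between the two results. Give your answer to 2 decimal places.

Sorted: 0.8, 4.9, 6.9, 7.7, 13.9, 19.5, 20.4, 29.4, 31.0, 31.5, 33.4, 34.0, 36.0, 36.3, 37.2, 42.2, 45.6, 47.9.
n = 18.
(a) r = 7.8; between ranks 7 (20.4) and 8 (29.4): 27.6.
(b) r = 7.6; between ranks 7 (20.4) and 8 (29.4): 25.8.
|27.6 − 25.8| = 1.8.

1.80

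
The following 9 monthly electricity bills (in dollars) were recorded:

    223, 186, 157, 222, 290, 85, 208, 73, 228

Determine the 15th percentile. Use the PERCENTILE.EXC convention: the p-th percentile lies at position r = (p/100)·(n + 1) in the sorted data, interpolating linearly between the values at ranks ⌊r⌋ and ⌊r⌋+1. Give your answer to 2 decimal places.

79.00

Sorted: 73, 85, 157, 186, 208, 222, 223, 228, 290.
n = 9.
r = (15/100)·(9 + 1) = 1.5.
Rank 1 is 73 and rank 2 is 85.
Interpolate: 73 + 0.5·(85 − 73) = 73 + 0.5·12 = 79.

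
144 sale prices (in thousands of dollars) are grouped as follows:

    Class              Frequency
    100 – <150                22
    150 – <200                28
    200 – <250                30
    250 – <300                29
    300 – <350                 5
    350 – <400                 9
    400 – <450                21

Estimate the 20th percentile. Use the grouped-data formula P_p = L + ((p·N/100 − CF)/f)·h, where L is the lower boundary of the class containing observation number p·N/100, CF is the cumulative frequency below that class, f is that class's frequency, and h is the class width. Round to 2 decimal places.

N = 144; target position k = 20/100 · 144 = 28.8.
Cumulative frequencies: 22, 50, 80, 109, 114, 123, 144.
Observation 28.8 falls in the class 150 – <200.
L = 150, CF = 22, f = 28, h = 50.
P20 = 150 + ((28.8 − 22)/28)·50 = 150 + 12.1429 = 162.143.

162.14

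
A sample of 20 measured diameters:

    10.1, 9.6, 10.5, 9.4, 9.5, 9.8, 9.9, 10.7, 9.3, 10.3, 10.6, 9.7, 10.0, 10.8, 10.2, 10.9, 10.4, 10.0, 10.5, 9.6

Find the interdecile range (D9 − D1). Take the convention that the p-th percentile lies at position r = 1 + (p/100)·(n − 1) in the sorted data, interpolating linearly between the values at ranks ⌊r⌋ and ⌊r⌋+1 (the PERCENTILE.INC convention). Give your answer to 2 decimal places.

1.22

Sorted: 9.3, 9.4, 9.5, 9.6, 9.6, 9.7, 9.8, 9.9, 10.0, 10.0, 10.1, 10.2, 10.3, 10.4, 10.5, 10.5, 10.6, 10.7, 10.8, 10.9.
n = 20.
P10: r = 2.9; ranks 2–3 are 9.4, 9.5; interpolating gives 9.49.
P90: r = 18.1; ranks 18–19 are 10.7, 10.8; interpolating gives 10.71.
Difference: 10.71 − 9.49 = 1.22.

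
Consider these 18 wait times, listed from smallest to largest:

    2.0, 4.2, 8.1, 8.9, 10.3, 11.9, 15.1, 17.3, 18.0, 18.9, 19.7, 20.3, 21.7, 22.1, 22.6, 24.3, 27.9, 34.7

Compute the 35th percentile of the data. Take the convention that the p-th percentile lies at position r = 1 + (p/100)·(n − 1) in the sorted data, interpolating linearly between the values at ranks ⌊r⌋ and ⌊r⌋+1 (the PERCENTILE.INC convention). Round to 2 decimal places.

n = 18.
r = 1 + (35/100)·(18 − 1) = 1 + 5.95 = 6.95.
Rank 6 is 11.9 and rank 7 is 15.1.
Interpolate: 11.9 + 0.95·(15.1 − 11.9) = 11.9 + 0.95·3.2 = 14.94.

14.94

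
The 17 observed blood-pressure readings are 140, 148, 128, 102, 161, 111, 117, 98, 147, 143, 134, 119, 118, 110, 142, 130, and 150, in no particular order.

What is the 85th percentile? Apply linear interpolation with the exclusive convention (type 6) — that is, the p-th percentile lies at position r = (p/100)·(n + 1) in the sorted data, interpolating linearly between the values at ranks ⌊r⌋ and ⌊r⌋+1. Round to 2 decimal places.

Sorted: 98, 102, 110, 111, 117, 118, 119, 128, 130, 134, 140, 142, 143, 147, 148, 150, 161.
n = 17.
r = (85/100)·(17 + 1) = 15.3.
Rank 15 is 148 and rank 16 is 150.
Interpolate: 148 + 0.3·(150 − 148) = 148 + 0.3·2 = 148.6.

148.60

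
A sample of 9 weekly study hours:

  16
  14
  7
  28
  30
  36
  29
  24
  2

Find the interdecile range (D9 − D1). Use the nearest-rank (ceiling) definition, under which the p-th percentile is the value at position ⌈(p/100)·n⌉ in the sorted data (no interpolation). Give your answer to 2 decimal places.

34.00

Sorted: 2, 7, 14, 16, 24, 28, 29, 30, 36.
n = 9.
P10: rank ⌈10/100·9⌉ = 1 → 2.
P90: rank ⌈90/100·9⌉ = 9 → 36.
Difference: 36 − 2 = 34.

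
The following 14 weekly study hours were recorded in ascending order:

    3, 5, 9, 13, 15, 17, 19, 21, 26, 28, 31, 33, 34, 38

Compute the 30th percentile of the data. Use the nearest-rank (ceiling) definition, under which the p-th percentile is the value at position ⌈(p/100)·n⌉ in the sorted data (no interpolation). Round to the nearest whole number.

15

n = 14.
Position = ⌈30/100 · 14⌉ = ⌈4.2⌉ = 5.
The value at rank 5 is 15.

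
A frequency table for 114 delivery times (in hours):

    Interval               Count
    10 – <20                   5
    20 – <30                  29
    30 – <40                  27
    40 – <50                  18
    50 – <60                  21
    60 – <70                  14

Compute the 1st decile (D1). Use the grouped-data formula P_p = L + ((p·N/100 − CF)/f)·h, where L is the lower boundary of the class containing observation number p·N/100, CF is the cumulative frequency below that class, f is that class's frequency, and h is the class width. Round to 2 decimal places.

22.21

N = 114; target position k = 10/100 · 114 = 11.4.
Cumulative frequencies: 5, 34, 61, 79, 100, 114.
Observation 11.4 falls in the class 20 – <30.
L = 20, CF = 5, f = 29, h = 10.
P10 = 20 + ((11.4 − 5)/29)·10 = 20 + 2.2069 = 22.2069.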